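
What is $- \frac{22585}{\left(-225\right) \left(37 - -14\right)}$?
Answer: $\frac{4517}{2295} \approx 1.9682$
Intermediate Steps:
$- \frac{22585}{\left(-225\right) \left(37 - -14\right)} = - \frac{22585}{\left(-225\right) \left(37 + 14\right)} = - \frac{22585}{\left(-225\right) 51} = - \frac{22585}{-11475} = \left(-22585\right) \left(- \frac{1}{11475}\right) = \frac{4517}{2295}$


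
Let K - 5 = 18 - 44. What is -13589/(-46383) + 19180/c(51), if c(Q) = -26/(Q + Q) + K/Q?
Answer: -1334425321/46383 ≈ -28770.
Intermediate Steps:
K = -21 (K = 5 + (18 - 44) = 5 - 26 = -21)
c(Q) = -34/Q (c(Q) = -26/(Q + Q) - 21/Q = -26*1/(2*Q) - 21/Q = -13/Q - 21/Q = -34/Q)
-13589/(-46383) + 19180/c(51) = -13589/(-46383) + 19180/((-34/51)) = -13589*(-1/46383) + 19180/((-34*1/51)) = 13589/46383 + 19180/(-2/3) = 13589/46383 + 19180*(-3/2) = 13589/46383 - 28770 = -1334425321/46383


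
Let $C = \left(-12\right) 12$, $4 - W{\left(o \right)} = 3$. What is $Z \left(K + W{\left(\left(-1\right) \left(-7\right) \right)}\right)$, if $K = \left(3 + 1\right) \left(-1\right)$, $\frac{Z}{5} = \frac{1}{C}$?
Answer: $\frac{5}{48} \approx 0.10417$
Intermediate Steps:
$W{\left(o \right)} = 1$ ($W{\left(o \right)} = 4 - 3 = 1$)
$C = -144$
$Z = - \frac{5}{144}$ ($Z = \frac{5}{-144} = 5 \left(- \frac{1}{144}\right) = - \frac{5}{144} \approx -0.034722$)
$K = -4$ ($K = 4 \left(-1\right) = -4$)
$Z \left(K + W{\left(\left(-1\right) \left(-7\right) \right)}\right) = - \frac{5 \left(-4 + 1\right)}{144} = \left(- \frac{5}{144}\right) \left(-3\right) = \frac{5}{48}$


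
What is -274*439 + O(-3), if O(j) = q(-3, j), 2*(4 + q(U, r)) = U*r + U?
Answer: -120287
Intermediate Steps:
q(U, r) = -4 + U/2 + U*r/2 (q(U, r) = -4 + (U*r + U)/2 = -4 + (U + U*r)/2 = -4 + (U/2 + U*r/2) = -4 + U/2 + U*r/2)
O(j) = -11/2 - 3*j/2 (O(j) = -4 + (1/2)*(-3) + (1/2)*(-3)*j = -4 - 3/2 - 3*j/2 = -11/2 - 3*j/2)
-274*439 + O(-3) = -274*439 + (-11/2 - 3/2*(-3)) = -120286 + (-11/2 + 9/2) = -120286 - 1 = -120287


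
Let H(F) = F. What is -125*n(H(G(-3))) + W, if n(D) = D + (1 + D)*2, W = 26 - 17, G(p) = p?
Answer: 884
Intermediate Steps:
W = 9
n(D) = 2 + 3*D (n(D) = D + (2 + 2*D) = 2 + 3*D)
-125*n(H(G(-3))) + W = -125*(2 + 3*(-3)) + 9 = -125*(2 - 9) + 9 = -125*(-7) + 9 = 875 + 9 = 884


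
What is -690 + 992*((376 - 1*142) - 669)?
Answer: -432210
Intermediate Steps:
-690 + 992*((376 - 1*142) - 669) = -690 + 992*((376 - 142) - 669) = -690 + 992*(234 - 669) = -690 + 992*(-435) = -690 - 431520 = -432210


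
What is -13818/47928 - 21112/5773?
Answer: -181937875/46114724 ≈ -3.9453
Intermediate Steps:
-13818/47928 - 21112/5773 = -13818*1/47928 - 21112*1/5773 = -2303/7988 - 21112/5773 = -181937875/46114724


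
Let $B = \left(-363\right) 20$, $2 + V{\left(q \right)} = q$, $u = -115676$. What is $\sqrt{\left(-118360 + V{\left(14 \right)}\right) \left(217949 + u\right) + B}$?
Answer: $2 i \sqrt{3025953066} \approx 1.1002 \cdot 10^{5} i$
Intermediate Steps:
$V{\left(q \right)} = -2 + q$
$B = -7260$
$\sqrt{\left(-118360 + V{\left(14 \right)}\right) \left(217949 + u\right) + B} = \sqrt{\left(-118360 + \left(-2 + 14\right)\right) \left(217949 - 115676\right) - 7260} = \sqrt{\left(-118360 + 12\right) 102273 - 7260} = \sqrt{\left(-118348\right) 102273 - 7260} = \sqrt{-12103805004 - 7260} = \sqrt{-12103812264} = 2 i \sqrt{3025953066}$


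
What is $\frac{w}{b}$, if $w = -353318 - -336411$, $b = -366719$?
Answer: $\frac{16907}{366719} \approx 0.046103$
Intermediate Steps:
$w = -16907$ ($w = -353318 + 336411 = -16907$)
$\frac{w}{b} = - \frac{16907}{-366719} = \left(-16907\right) \left(- \frac{1}{366719}\right) = \frac{16907}{366719}$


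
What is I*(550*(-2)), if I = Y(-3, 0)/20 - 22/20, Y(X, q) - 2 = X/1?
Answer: 1265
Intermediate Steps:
Y(X, q) = 2 + X (Y(X, q) = 2 + X/1 = 2 + X*1 = 2 + X)
I = -23/20 (I = (2 - 3)/20 - 22/20 = -1*1/20 - 22*1/20 = -1/20 - 11/10 = -23/20 ≈ -1.1500)
I*(550*(-2)) = -1265*(-2)/2 = -23/20*(-1100) = 1265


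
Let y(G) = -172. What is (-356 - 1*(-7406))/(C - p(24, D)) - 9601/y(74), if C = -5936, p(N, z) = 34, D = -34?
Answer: 1870179/34228 ≈ 54.639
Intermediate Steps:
(-356 - 1*(-7406))/(C - p(24, D)) - 9601/y(74) = (-356 - 1*(-7406))/(-5936 - 1*34) - 9601/(-172) = (-356 + 7406)/(-5936 - 34) - 9601*(-1/172) = 7050/(-5970) + 9601/172 = 7050*(-1/5970) + 9601/172 = -235/199 + 9601/172 = 1870179/34228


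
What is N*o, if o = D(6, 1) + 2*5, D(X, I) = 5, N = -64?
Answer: -960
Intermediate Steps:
o = 15 (o = 5 + 2*5 = 5 + 10 = 15)
N*o = -64*15 = -960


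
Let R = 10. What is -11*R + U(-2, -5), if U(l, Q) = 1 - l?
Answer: -107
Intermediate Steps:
-11*R + U(-2, -5) = -11*10 + (1 - 1*(-2)) = -110 + (1 + 2) = -110 + 3 = -107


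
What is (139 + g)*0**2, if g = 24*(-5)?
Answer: 0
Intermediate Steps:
g = -120
(139 + g)*0**2 = (139 - 120)*0**2 = 19*0 = 0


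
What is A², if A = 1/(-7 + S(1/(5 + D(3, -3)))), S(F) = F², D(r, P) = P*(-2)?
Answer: 14641/715716 ≈ 0.020456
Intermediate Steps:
D(r, P) = -2*P
A = -121/846 (A = 1/(-7 + (1/(5 - 2*(-3)))²) = 1/(-7 + (1/(5 + 6))²) = 1/(-7 + (1/11)²) = 1/(-7 + 1/121) = 1/(-846/121) = -121/846 ≈ -0.14303)
A² = (-121/846)² = 14641/715716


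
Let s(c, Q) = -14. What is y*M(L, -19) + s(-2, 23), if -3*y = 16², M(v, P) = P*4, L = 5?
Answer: 19414/3 ≈ 6471.3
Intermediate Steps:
M(v, P) = 4*P
y = -256/3 (y = -⅓*16² = -⅓*256 = -256/3 ≈ -85.333)
y*M(L, -19) + s(-2, 23) = -1024*(-19)/3 - 14 = -256/3*(-76) - 14 = 19456/3 - 14 = 19414/3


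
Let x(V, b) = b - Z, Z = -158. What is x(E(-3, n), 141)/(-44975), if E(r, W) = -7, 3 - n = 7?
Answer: -299/44975 ≈ -0.0066481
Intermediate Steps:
n = -4 (n = 3 - 1*7 = 3 - 7 = -4)
x(V, b) = 158 + b (x(V, b) = b - 1*(-158) = b + 158 = 158 + b)
x(E(-3, n), 141)/(-44975) = (158 + 141)/(-44975) = 299*(-1/44975) = -299/44975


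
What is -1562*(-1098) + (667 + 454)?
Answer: 1716197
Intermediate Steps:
-1562*(-1098) + (667 + 454) = 1715076 + 1121 = 1716197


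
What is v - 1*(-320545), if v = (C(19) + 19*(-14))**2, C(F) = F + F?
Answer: 372529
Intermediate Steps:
C(F) = 2*F
v = 51984 (v = (2*19 + 19*(-14))**2 = (38 - 266)**2 = (-228)**2 = 51984)
v - 1*(-320545) = 51984 - 1*(-320545) = 51984 + 320545 = 372529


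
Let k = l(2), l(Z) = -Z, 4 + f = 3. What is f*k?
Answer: 2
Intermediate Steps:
f = -1 (f = -4 + 3 = -1)
k = -2 (k = -1*2 = -2)
f*k = -1*(-2) = 2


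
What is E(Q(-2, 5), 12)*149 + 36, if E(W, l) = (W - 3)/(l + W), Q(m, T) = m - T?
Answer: -262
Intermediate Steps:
E(W, l) = (-3 + W)/(W + l)
E(Q(-2, 5), 12)*149 + 36 = ((-3 + (-2 - 1*5))/((-2 - 1*5) + 12))*149 + 36 = ((-3 + (-2 - 5))/((-2 - 5) + 12))*149 + 36 = ((-3 - 7)/(-7 + 12))*149 + 36 = (-10/5)*149 + 36 = ((1/5)*(-10))*149 + 36 = -2*149 + 36 = -298 + 36 = -262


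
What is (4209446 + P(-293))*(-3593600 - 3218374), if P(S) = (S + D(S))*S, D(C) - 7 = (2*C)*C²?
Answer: -100438434336686004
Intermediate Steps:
D(C) = 7 + 2*C³ (D(C) = 7 + (2*C)*C² = 7 + 2*C³)
P(S) = S*(7 + S + 2*S³) (P(S) = (S + (7 + 2*S³))*S = (7 + S + 2*S³)*S = S*(7 + S + 2*S³))
(4209446 + P(-293))*(-3593600 - 3218374) = (4209446 - 293*(7 - 293 + 2*(-293)³))*(-3593600 - 3218374) = (4209446 - 293*(7 - 293 + 2*(-25153757)))*(-6811974) = (4209446 - 293*(7 - 293 - 50307514))*(-6811974) = (4209446 - 293*(-50307800))*(-6811974) = (4209446 + 14740185400)*(-6811974) = 14744394846*(-6811974) = -100438434336686004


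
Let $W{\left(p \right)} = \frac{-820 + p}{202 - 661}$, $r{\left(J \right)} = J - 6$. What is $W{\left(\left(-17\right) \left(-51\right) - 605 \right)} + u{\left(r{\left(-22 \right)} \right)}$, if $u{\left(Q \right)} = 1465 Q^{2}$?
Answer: $\frac{58576622}{51} \approx 1.1486 \cdot 10^{6}$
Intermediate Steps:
$r{\left(J \right)} = -6 + J$ ($r{\left(J \right)} = J - 6 = -6 + J$)
$W{\left(p \right)} = \frac{820}{459} - \frac{p}{459}$ ($W{\left(p \right)} = \frac{-820 + p}{-459} = \left(-820 + p\right) \left(- \frac{1}{459}\right) = \frac{820}{459} - \frac{p}{459}$)
$W{\left(\left(-17\right) \left(-51\right) - 605 \right)} + u{\left(r{\left(-22 \right)} \right)} = \left(\frac{820}{459} - \frac{\left(-17\right) \left(-51\right) - 605}{459}\right) + 1465 \left(-6 - 22\right)^{2} = \left(\frac{820}{459} - \frac{867 - 605}{459}\right) + 1465 \left(-28\right)^{2} = \left(\frac{820}{459} - \frac{262}{459}\right) + 1465 \cdot 784 = \left(\frac{820}{459} - \frac{262}{459}\right) + 1148560 = \frac{62}{51} + 1148560 = \frac{58576622}{51}$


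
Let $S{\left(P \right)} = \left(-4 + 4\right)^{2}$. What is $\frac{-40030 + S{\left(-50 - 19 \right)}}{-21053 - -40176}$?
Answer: $- \frac{40030}{19123} \approx -2.0933$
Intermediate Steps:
$S{\left(P \right)} = 0$ ($S{\left(P \right)} = 0^{2} = 0$)
$\frac{-40030 + S{\left(-50 - 19 \right)}}{-21053 - -40176} = \frac{-40030 + 0}{-21053 - -40176} = - \frac{40030}{-21053 + 40176} = - \frac{40030}{19123}$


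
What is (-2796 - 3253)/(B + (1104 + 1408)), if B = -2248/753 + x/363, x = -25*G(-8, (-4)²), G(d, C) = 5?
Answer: -551142537/228572473 ≈ -2.4112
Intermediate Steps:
x = -125 (x = -25*5 = -125)
B = -303383/91113 (B = -2248/753 - 125/363 = -303383/91113 ≈ -3.3297)
(-2796 - 3253)/(B + (1104 + 1408)) = (-2796 - 3253)/(-303383/91113 + (1104 + 1408)) = -6049/(-303383/91113 + 2512) = -6049/228572473/91113 = -6049*91113/228572473 = -551142537/228572473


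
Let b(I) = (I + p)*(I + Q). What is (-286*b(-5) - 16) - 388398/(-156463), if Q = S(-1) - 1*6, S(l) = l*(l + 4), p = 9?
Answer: 2503796398/156463 ≈ 16002.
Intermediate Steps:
S(l) = l*(4 + l)
Q = -9 (Q = -(4 - 1) - 1*6 = -1*3 - 6 = -3 - 6 = -9)
b(I) = (-9 + I)*(9 + I) (b(I) = (I + 9)*(I - 9) = (9 + I)*(-9 + I) = (-9 + I)*(9 + I))
(-286*b(-5) - 16) - 388398/(-156463) = (-286*(-81 + (-5)**2) - 16) - 388398/(-156463) = (-286*(-81 + 25) - 16) - 388398*(-1)/156463 = (-286*(-56) - 16) - 1*(-388398/156463) = (16016 - 16) + 388398/156463 = 16000 + 388398/156463 = 2503796398/156463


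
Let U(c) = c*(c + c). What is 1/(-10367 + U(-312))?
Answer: 1/184321 ≈ 5.4253e-6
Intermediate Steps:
U(c) = 2*c² (U(c) = c*(2*c) = 2*c²)
1/(-10367 + U(-312)) = 1/(-10367 + 2*(-312)²) = 1/(-10367 + 2*97344) = 1/(-10367 + 194688) = 1/184321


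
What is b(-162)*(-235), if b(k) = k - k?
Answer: 0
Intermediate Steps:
b(k) = 0
b(-162)*(-235) = 0*(-235) = 0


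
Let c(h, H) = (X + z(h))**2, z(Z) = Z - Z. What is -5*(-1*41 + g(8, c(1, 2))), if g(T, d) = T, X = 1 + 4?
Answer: 165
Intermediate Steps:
X = 5
z(Z) = 0
c(h, H) = 25 (c(h, H) = (5 + 0)**2 = 5**2 = 25)
-5*(-1*41 + g(8, c(1, 2))) = -5*(-1*41 + 8) = -5*(-41 + 8) = -5*(-33) = 165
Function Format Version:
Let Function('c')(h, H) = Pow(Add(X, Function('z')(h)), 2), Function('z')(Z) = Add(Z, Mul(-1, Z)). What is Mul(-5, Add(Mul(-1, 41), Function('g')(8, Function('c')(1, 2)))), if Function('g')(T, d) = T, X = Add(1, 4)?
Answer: 165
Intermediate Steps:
X = 5
Function('z')(Z) = 0
Function('c')(h, H) = 25 (Function('c')(h, H) = Pow(Add(5, 0), 2) = Pow(5, 2) = 25)
Mul(-5, Add(Mul(-1, 41), Function('g')(8, Function('c')(1, 2)))) = Mul(-5, Add(Mul(-1, 41), 8)) = Mul(-5, Add(-41, 8)) = Mul(-5, -33) = 165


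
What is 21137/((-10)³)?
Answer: -21137/1000 ≈ -21.137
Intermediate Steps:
21137/((-10)³) = 21137/(-1000) = 21137*(-1/1000) = -21137/1000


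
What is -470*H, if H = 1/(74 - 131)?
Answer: 470/57 ≈ 8.2456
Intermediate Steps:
H = -1/57 (H = 1/(-57) = -1/57 ≈ -0.017544)
-470*H = -470*(-1/57) = 470/57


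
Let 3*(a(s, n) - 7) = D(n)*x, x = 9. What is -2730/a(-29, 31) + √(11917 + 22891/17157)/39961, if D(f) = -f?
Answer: 1365/43 + 2*√877078107255/685610877 ≈ 31.747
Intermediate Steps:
a(s, n) = 7 - 3*n (a(s, n) = 7 + (-n*9)/3 = 7 + (-9*n)/3 = 7 - 3*n)
-2730/a(-29, 31) + √(11917 + 22891/17157)/39961 = -2730/(7 - 3*31) + √(11917 + 22891/17157)/39961 = -2730/(7 - 93) + √(11917 + 22891*(1/17157))*(1/39961) = -2730/(-86) + √(11917 + 22891/17157)*(1/39961) = -2730*(-1/86) + √(204482860/17157)*(1/39961) = 1365/43 + (2*√877078107255/17157)*(1/39961) = 1365/43 + 2*√877078107255/685610877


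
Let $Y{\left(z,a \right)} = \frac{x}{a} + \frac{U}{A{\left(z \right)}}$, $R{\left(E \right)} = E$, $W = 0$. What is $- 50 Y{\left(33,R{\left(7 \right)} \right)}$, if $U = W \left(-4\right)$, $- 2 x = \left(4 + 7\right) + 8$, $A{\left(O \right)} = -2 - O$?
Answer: $\frac{475}{7} \approx 67.857$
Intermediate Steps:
$x = - \frac{19}{2}$ ($x = - \frac{\left(4 + 7\right) + 8}{2} = - \frac{11 + 8}{2} = \left(- \frac{1}{2}\right) 19 = - \frac{19}{2} \approx -9.5$)
$U = 0$ ($U = 0 \left(-4\right) = 0$)
$Y{\left(z,a \right)} = - \frac{19}{2 a}$ ($Y{\left(z,a \right)} = - \frac{19}{2 a} + \frac{0}{-2 - z} = - \frac{19}{2 a} + 0 = - \frac{19}{2 a}$)
$- 50 Y{\left(33,R{\left(7 \right)} \right)} = - 50 \left(- \frac{19}{2 \cdot 7}\right) = - 50 \left(\left(- \frac{19}{2}\right) \frac{1}{7}\right) = \left(-50\right) \left(- \frac{19}{14}\right) = \frac{475}{7}$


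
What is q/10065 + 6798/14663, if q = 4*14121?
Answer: 27171114/4472215 ≈ 6.0755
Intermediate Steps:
q = 56484
q/10065 + 6798/14663 = 56484/10065 + 6798/14663 = 56484*(1/10065) + 6798*(1/14663) = 18828/3355 + 618/1333 = 27171114/4472215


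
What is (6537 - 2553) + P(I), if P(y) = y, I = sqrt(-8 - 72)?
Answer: 3984 + 4*I*sqrt(5) ≈ 3984.0 + 8.9443*I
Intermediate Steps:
I = 4*I*sqrt(5) (I = sqrt(-80) = 4*I*sqrt(5) ≈ 8.9443*I)
(6537 - 2553) + P(I) = (6537 - 2553) + 4*I*sqrt(5) = 3984 + 4*I*sqrt(5)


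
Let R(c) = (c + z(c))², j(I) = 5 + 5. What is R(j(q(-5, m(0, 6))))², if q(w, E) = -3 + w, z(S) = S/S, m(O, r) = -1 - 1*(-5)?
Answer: 14641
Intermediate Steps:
m(O, r) = 4 (m(O, r) = -1 + 5 = 4)
z(S) = 1
j(I) = 10
R(c) = (1 + c)² (R(c) = (c + 1)² = (1 + c)²)
R(j(q(-5, m(0, 6))))² = ((1 + 10)²)² = (11²)² = 121² = 14641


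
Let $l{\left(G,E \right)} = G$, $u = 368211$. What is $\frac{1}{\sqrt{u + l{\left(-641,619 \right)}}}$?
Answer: $\frac{\sqrt{367570}}{367570} \approx 0.0016494$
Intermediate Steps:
$\frac{1}{\sqrt{u + l{\left(-641,619 \right)}}} = \frac{1}{\sqrt{368211 - 641}} = \frac{1}{\sqrt{367570}} = \frac{\sqrt{367570}}{367570}$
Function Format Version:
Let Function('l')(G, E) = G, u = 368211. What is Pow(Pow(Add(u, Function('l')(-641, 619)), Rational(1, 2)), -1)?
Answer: Mul(Rational(1, 367570), Pow(367570, Rational(1, 2))) ≈ 0.0016494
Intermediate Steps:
Pow(Pow(Add(u, Function('l')(-641, 619)), Rational(1, 2)), -1) = Pow(Pow(Add(368211, -641), Rational(1, 2)), -1) = Pow(Pow(367570, Rational(1, 2)), -1) = Mul(Rational(1, 367570), Pow(367570, Rational(1, 2)))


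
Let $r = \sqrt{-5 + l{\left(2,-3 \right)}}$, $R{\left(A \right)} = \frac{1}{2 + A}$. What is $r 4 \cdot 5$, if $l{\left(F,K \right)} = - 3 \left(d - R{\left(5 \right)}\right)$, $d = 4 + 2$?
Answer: $\frac{20 i \sqrt{1106}}{7} \approx 95.019 i$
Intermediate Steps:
$d = 6$
$l{\left(F,K \right)} = - \frac{123}{7}$ ($l{\left(F,K \right)} = - 3 \left(6 - \frac{1}{2 + 5}\right) = - 3 \left(6 - \frac{1}{7}\right) = \left(-3\right) \frac{41}{7} = - \frac{123}{7}$)
$r = \frac{i \sqrt{1106}}{7}$ ($r = \sqrt{-5 - \frac{123}{7}} = \sqrt{- \frac{158}{7}} = \frac{i \sqrt{1106}}{7} \approx 4.7509 i$)
$r 4 \cdot 5 = \frac{i \sqrt{1106}}{7} \cdot 4 \cdot 5 = \frac{4 i \sqrt{1106}}{7} \cdot 5 = \frac{20 i \sqrt{1106}}{7}$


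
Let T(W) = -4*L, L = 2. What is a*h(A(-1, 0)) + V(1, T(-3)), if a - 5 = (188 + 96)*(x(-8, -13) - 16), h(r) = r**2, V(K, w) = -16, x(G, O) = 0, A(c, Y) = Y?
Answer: -16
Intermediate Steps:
T(W) = -8 (T(W) = -4*2 = -8)
a = -4539 (a = 5 + (188 + 96)*(0 - 16) = 5 + 284*(-16) = 5 - 4544 = -4539)
a*h(A(-1, 0)) + V(1, T(-3)) = -4539*0**2 - 16 = -4539*0 - 16 = 0 - 16 = -16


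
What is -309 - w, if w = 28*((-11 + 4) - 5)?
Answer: 27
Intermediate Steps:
w = -336 (w = 28*(-7 - 5) = 28*(-12) = -336)
-309 - w = -309 - 1*(-336) = -309 + 336 = 27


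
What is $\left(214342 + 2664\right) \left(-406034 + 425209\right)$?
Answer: $4161090050$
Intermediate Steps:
$\left(214342 + 2664\right) \left(-406034 + 425209\right) = 217006 \cdot 19175 = 4161090050$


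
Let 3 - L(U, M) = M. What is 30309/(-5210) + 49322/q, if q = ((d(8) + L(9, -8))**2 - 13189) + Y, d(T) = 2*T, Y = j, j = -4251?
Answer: -763461319/87064310 ≈ -8.7689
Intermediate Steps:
L(U, M) = 3 - M
Y = -4251
q = -16711 (q = ((2*8 + (3 - 1*(-8)))**2 - 13189) - 4251 = ((16 + (3 + 8))**2 - 13189) - 4251 = ((16 + 11)**2 - 13189) - 4251 = (27**2 - 13189) - 4251 = (729 - 13189) - 4251 = -12460 - 4251 = -16711)
30309/(-5210) + 49322/q = 30309/(-5210) + 49322/(-16711) = 30309*(-1/5210) + 49322*(-1/16711) = -30309/5210 - 49322/16711 = -763461319/87064310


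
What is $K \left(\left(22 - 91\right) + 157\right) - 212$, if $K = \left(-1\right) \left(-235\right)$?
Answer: $20468$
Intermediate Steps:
$K = 235$
$K \left(\left(22 - 91\right) + 157\right) - 212 = 235 \left(\left(22 - 91\right) + 157\right) - 212 = 235 \left(-69 + 157\right) - 212 = 235 \cdot 88 - 212 = 20680 - 212 = 20468$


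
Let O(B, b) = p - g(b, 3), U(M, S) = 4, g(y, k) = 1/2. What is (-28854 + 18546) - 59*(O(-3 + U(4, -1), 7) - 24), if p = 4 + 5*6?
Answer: -21737/2 ≈ -10869.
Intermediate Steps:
g(y, k) = ½
p = 34 (p = 4 + 30 = 34)
O(B, b) = 67/2 (O(B, b) = 34 - 1*½ = 34 - ½ = 67/2)
(-28854 + 18546) - 59*(O(-3 + U(4, -1), 7) - 24) = (-28854 + 18546) - 59*(67/2 - 24) = -10308 - 59*19/2 = -10308 - 1121/2 = -21737/2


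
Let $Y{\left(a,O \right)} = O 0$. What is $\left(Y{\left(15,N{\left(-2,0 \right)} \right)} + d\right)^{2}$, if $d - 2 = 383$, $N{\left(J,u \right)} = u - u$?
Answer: $148225$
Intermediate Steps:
$N{\left(J,u \right)} = 0$
$Y{\left(a,O \right)} = 0$
$d = 385$ ($d = 2 + 383 = 385$)
$\left(Y{\left(15,N{\left(-2,0 \right)} \right)} + d\right)^{2} = \left(0 + 385\right)^{2} = 385^{2} = 148225$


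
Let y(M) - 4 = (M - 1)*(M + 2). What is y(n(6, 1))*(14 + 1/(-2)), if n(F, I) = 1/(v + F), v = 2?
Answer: 3699/128 ≈ 28.898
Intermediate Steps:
n(F, I) = 1/(2 + F)
y(M) = 4 + (-1 + M)*(2 + M) (y(M) = 4 + (M - 1)*(M + 2) = 4 + (-1 + M)*(2 + M))
y(n(6, 1))*(14 + 1/(-2)) = (2 + 1/(2 + 6) + (1/(2 + 6))**2)*(14 + 1/(-2)) = (2 + 1/8 + (1/8)**2)*(14 - 1/2) = (2 + 1/8 + (1/8)**2)*(27/2) = (2 + 1/8 + 1/64)*(27/2) = (137/64)*(27/2) = 3699/128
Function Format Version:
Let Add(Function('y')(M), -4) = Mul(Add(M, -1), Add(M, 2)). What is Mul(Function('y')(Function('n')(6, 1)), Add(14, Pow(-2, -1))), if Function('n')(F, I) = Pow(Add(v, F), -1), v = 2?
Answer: Rational(3699, 128) ≈ 28.898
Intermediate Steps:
Function('n')(F, I) = Pow(Add(2, F), -1)
Function('y')(M) = Add(4, Mul(Add(-1, M), Add(2, M))) (Function('y')(M) = Add(4, Mul(Add(M, -1), Add(M, 2))) = Add(4, Mul(Add(-1, M), Add(2, M))))
Mul(Function('y')(Function('n')(6, 1)), Add(14, Pow(-2, -1))) = Mul(Add(2, Pow(Add(2, 6), -1), Pow(Pow(Add(2, 6), -1), 2)), Add(14, Pow(-2, -1))) = Mul(Add(2, Pow(8, -1), Pow(Pow(8, -1), 2)), Add(14, Rational(-1, 2))) = Mul(Add(2, Rational(1, 8), Pow(Rational(1, 8), 2)), Rational(27, 2)) = Mul(Add(2, Rational(1, 8), Rational(1, 64)), Rational(27, 2)) = Mul(Rational(137, 64), Rational(27, 2)) = Rational(3699, 128)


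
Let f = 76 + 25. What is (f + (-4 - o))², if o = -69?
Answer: 27556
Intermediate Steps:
f = 101
(f + (-4 - o))² = (101 + (-4 - 1*(-69)))² = (101 + (-4 + 69))² = (101 + 65)² = 166² = 27556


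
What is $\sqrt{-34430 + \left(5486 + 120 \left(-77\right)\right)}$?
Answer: $2 i \sqrt{9546} \approx 195.41 i$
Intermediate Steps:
$\sqrt{-34430 + \left(5486 + 120 \left(-77\right)\right)} = \sqrt{-34430 + \left(5486 - 9240\right)} = \sqrt{-34430 - 3754} = \sqrt{-38184} = 2 i \sqrt{9546}$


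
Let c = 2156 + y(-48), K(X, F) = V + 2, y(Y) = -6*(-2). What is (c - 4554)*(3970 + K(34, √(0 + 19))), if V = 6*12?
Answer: -9648984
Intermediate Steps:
V = 72
y(Y) = 12
K(X, F) = 74 (K(X, F) = 72 + 2 = 74)
c = 2168 (c = 2156 + 12 = 2168)
(c - 4554)*(3970 + K(34, √(0 + 19))) = (2168 - 4554)*(3970 + 74) = -2386*4044 = -9648984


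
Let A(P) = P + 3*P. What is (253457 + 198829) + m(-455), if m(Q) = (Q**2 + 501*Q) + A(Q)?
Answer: 429536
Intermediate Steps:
A(P) = 4*P
m(Q) = Q**2 + 505*Q (m(Q) = (Q**2 + 501*Q) + 4*Q = Q**2 + 505*Q)
(253457 + 198829) + m(-455) = (253457 + 198829) - 455*(505 - 455) = 452286 - 455*50 = 452286 - 22750 = 429536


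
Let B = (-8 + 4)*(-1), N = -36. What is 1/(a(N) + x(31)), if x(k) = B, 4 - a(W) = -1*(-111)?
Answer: -1/103 ≈ -0.0097087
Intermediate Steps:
a(W) = -107 (a(W) = 4 - (-1)*(-111) = 4 - 1*111 = 4 - 111 = -107)
B = 4 (B = -4*(-1) = 4)
x(k) = 4
1/(a(N) + x(31)) = 1/(-107 + 4) = 1/(-103) = -1/103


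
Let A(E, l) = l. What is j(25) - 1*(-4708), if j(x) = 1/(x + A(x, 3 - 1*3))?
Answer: 117701/25 ≈ 4708.0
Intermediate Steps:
j(x) = 1/x (j(x) = 1/(x + (3 - 1*3)) = 1/(x + (3 - 3)) = 1/(x + 0) = 1/x)
j(25) - 1*(-4708) = 1/25 - 1*(-4708) = 1/25 + 4708 = 117701/25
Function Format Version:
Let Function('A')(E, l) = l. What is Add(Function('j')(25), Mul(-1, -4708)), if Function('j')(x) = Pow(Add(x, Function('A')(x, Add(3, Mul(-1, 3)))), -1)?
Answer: Rational(117701, 25) ≈ 4708.0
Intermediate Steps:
Function('j')(x) = Pow(x, -1) (Function('j')(x) = Pow(Add(x, Add(3, Mul(-1, 3))), -1) = Pow(Add(x, Add(3, -3)), -1) = Pow(Add(x, 0), -1) = Pow(x, -1))
Add(Function('j')(25), Mul(-1, -4708)) = Add(Pow(25, -1), Mul(-1, -4708)) = Add(Rational(1, 25), 4708) = Rational(117701, 25)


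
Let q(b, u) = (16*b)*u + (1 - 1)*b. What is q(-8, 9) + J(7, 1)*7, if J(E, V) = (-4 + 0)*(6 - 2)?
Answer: -1264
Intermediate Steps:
J(E, V) = -16 (J(E, V) = -4*4 = -16)
q(b, u) = 16*b*u (q(b, u) = 16*b*u + 0*b = 16*b*u + 0 = 16*b*u)
q(-8, 9) + J(7, 1)*7 = 16*(-8)*9 - 16*7 = -1152 - 112 = -1264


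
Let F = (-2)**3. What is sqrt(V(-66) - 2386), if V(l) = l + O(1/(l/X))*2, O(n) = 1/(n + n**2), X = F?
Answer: I*sqrt(13346566)/74 ≈ 49.369*I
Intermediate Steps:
F = -8
X = -8
V(l) = l - l/(4*(1 - 8/l)) (V(l) = l + (1/((1/(l/(-8)))*(1 + 1/(l/(-8)))))*2 = l + (1/((1/(l*(-1/8)))*(1 + 1/(l*(-1/8)))))*2 = l + (1/((1/(-l/8))*(1 + 1/(-l/8))))*2 = l + (1/(((-8/l))*(1 - 8/l)))*2 = l + ((-l/8)/(1 - 8/l))*2 = l - l/(8*(1 - 8/l))*2 = l - l/(4*(1 - 8/l)))
sqrt(V(-66) - 2386) = sqrt((1/4)*(-66)*(-32 + 3*(-66))/(-8 - 66) - 2386) = sqrt((1/4)*(-66)*(-32 - 198)/(-74) - 2386) = sqrt((1/4)*(-66)*(-1/74)*(-230) - 2386) = sqrt(-3795/74 - 2386) = sqrt(-180359/74) = I*sqrt(13346566)/74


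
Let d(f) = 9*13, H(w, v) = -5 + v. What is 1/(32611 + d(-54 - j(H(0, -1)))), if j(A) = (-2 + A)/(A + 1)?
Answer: 1/32728 ≈ 3.0555e-5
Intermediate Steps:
j(A) = (-2 + A)/(1 + A)
d(f) = 117
1/(32611 + d(-54 - j(H(0, -1)))) = 1/(32611 + 117) = 1/32728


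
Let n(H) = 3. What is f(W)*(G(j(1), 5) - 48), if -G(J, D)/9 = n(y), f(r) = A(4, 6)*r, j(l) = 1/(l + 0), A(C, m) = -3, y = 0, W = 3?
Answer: 675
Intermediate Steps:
j(l) = 1/l
f(r) = -3*r
G(J, D) = -27 (G(J, D) = -9*3 = -27)
f(W)*(G(j(1), 5) - 48) = (-3*3)*(-27 - 48) = -9*(-75) = 675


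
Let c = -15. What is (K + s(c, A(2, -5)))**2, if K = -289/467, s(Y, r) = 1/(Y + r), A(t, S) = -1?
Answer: 25918281/55830784 ≈ 0.46423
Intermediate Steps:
K = -289/467 (K = -289*1/467 = -289/467 ≈ -0.61884)
(K + s(c, A(2, -5)))**2 = (-289/467 + 1/(-15 - 1))**2 = (-289/467 + 1/(-16))**2 = (-289/467 - 1/16)**2 = (-5091/7472)**2 = 25918281/55830784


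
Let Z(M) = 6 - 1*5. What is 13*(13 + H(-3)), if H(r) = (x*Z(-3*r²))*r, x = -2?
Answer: 247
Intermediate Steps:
Z(M) = 1 (Z(M) = 6 - 5 = 1)
H(r) = -2*r (H(r) = (-2*1)*r = -2*r)
13*(13 + H(-3)) = 13*(13 - 2*(-3)) = 13*(13 + 6) = 13*19 = 247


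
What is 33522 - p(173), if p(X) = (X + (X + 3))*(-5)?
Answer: 35267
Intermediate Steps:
p(X) = -15 - 10*X (p(X) = (X + (3 + X))*(-5) = (3 + 2*X)*(-5) = -15 - 10*X)
33522 - p(173) = 33522 - (-15 - 10*173) = 33522 - (-15 - 1730) = 33522 - 1*(-1745) = 33522 + 1745 = 35267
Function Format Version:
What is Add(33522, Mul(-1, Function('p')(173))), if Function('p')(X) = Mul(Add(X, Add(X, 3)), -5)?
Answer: 35267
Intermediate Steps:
Function('p')(X) = Add(-15, Mul(-10, X)) (Function('p')(X) = Mul(Add(X, Add(3, X)), -5) = Mul(Add(3, Mul(2, X)), -5) = Add(-15, Mul(-10, X)))
Add(33522, Mul(-1, Function('p')(173))) = Add(33522, Mul(-1, Add(-15, Mul(-10, 173)))) = Add(33522, Mul(-1, Add(-15, -1730))) = Add(33522, Mul(-1, -1745)) = Add(33522, 1745) = 35267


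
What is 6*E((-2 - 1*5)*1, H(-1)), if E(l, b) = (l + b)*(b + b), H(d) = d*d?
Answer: -72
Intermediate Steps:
H(d) = d²
E(l, b) = 2*b*(b + l) (E(l, b) = (b + l)*(2*b) = 2*b*(b + l))
6*E((-2 - 1*5)*1, H(-1)) = 6*(2*(-1)²*((-1)² + (-2 - 1*5)*1)) = 6*(2*1*(1 + (-2 - 5)*1)) = 6*(2*1*(1 - 7*1)) = 6*(2*1*(1 - 7)) = 6*(2*1*(-6)) = 6*(-12) = -72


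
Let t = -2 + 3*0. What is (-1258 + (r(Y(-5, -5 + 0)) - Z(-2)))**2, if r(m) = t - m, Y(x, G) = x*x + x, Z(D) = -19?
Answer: 1590121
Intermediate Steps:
t = -2 (t = -2 + 0 = -2)
Y(x, G) = x + x**2 (Y(x, G) = x**2 + x = x + x**2)
r(m) = -2 - m
(-1258 + (r(Y(-5, -5 + 0)) - Z(-2)))**2 = (-1258 + ((-2 - (-5)*(1 - 5)) - 1*(-19)))**2 = (-1258 + ((-2 - (-5)*(-4)) + 19))**2 = (-1258 + ((-2 - 1*20) + 19))**2 = (-1258 + ((-2 - 20) + 19))**2 = (-1258 + (-22 + 19))**2 = (-1258 - 3)**2 = (-1261)**2 = 1590121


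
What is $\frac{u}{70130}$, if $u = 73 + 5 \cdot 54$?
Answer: $\frac{343}{70130} \approx 0.0048909$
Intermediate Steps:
$u = 343$ ($u = 73 + 270 = 343$)
$\frac{u}{70130} = \frac{343}{70130}$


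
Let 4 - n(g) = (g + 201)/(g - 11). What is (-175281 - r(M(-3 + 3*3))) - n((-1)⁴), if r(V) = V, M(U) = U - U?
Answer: -876526/5 ≈ -1.7531e+5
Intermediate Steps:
M(U) = 0
n(g) = 4 - (201 + g)/(-11 + g) (n(g) = 4 - (g + 201)/(g - 11) = 4 - (201 + g)/(-11 + g))
(-175281 - r(M(-3 + 3*3))) - n((-1)⁴) = (-175281 - 1*0) - (-245 + 3*(-1)⁴)/(-11 + (-1)⁴) = (-175281 + 0) - (-245 + 3*1)/(-11 + 1) = -175281 - (-245 + 3)/(-10) = -175281 - (-1)*(-242)/10 = -175281 - 1*121/5 = -175281 - 121/5 = -876526/5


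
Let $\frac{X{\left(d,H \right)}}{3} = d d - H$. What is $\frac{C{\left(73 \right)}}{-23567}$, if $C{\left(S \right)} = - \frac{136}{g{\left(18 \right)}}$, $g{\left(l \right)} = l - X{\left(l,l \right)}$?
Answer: $- \frac{34}{5302575} \approx -6.412 \cdot 10^{-6}$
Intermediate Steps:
$X{\left(d,H \right)} = - 3 H + 3 d^{2}$ ($X{\left(d,H \right)} = 3 \left(d d - H\right) = 3 \left(d^{2} - H\right) = - 3 H + 3 d^{2}$)
$g{\left(l \right)} = - 3 l^{2} + 4 l$ ($g{\left(l \right)} = l - \left(- 3 l + 3 l^{2}\right) = - 3 l^{2} + 4 l$)
$C{\left(S \right)} = \frac{34}{225}$ ($C{\left(S \right)} = - \frac{136}{18 \left(4 - 54\right)} = - \frac{136}{18 \left(-50\right)} = - \frac{136}{-900} = \left(-136\right) \left(- \frac{1}{900}\right) = \frac{34}{225}$)
$\frac{C{\left(73 \right)}}{-23567} = \frac{34}{225 \left(-23567\right)} = \frac{34}{225} \left(- \frac{1}{23567}\right) = - \frac{34}{5302575}$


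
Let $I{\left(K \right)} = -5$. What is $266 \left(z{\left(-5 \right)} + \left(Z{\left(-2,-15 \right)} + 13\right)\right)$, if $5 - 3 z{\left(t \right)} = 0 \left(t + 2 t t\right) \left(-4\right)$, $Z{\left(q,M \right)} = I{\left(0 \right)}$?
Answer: $\frac{7714}{3} \approx 2571.3$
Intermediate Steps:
$Z{\left(q,M \right)} = -5$
$z{\left(t \right)} = \frac{5}{3}$ ($z{\left(t \right)} = \frac{5}{3} - \frac{0 \left(t + 2 t t\right) \left(-4\right)}{3} = \frac{5}{3} - \frac{0 \left(t + 2 t^{2}\right) \left(-4\right)}{3} = \frac{5}{3} - \frac{0 \left(-4\right)}{3} = \frac{5}{3} - 0 = \frac{5}{3} + 0 = \frac{5}{3}$)
$266 \left(z{\left(-5 \right)} + \left(Z{\left(-2,-15 \right)} + 13\right)\right) = 266 \left(\frac{5}{3} + \left(-5 + 13\right)\right) = 266 \left(\frac{5}{3} + 8\right) = 266 \cdot \frac{29}{3} = \frac{7714}{3}$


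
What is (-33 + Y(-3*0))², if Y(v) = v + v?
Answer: 1089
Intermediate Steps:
Y(v) = 2*v
(-33 + Y(-3*0))² = (-33 + 2*(-3*0))² = (-33 + 2*0)² = (-33 + 0)² = (-33)² = 1089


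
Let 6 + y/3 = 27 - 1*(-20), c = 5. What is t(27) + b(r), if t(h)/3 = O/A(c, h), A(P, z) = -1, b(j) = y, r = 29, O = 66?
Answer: -75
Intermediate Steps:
y = 123 (y = -18 + 3*(27 - 1*(-20)) = -18 + 3*(27 + 20) = -18 + 3*47 = -18 + 141 = 123)
b(j) = 123
t(h) = -198 (t(h) = 3*(66/(-1)) = 3*(66*(-1)) = 3*(-66) = -198)
t(27) + b(r) = -198 + 123 = -75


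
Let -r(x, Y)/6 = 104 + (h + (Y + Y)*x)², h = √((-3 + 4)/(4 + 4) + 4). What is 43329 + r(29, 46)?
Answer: -170666655/4 - 8004*√66 ≈ -4.2732e+7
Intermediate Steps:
h = √66/4 (h = √(1/8 + 4) = √(1*(⅛) + 4) = √(⅛ + 4) = √(33/8) = √66/4 ≈ 2.0310)
r(x, Y) = -624 - 6*(√66/4 + 2*Y*x)² (r(x, Y) = -6*(104 + (√66/4 + (Y + Y)*x)²) = -6*(104 + (√66/4 + (2*Y)*x)²) = -6*(104 + (√66/4 + 2*Y*x)²) = -624 - 6*(√66/4 + 2*Y*x)²)
43329 + r(29, 46) = 43329 + (-624 - 3*(√66 + 8*46*29)²/8) = 43329 + (-624 - 3*(√66 + 10672)²/8) = 43329 + (-624 - 3*(10672 + √66)²/8) = 42705 - 3*(10672 + √66)²/8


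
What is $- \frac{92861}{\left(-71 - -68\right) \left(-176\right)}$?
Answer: $- \frac{92861}{528} \approx -175.87$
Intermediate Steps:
$- \frac{92861}{\left(-71 - -68\right) \left(-176\right)} = - \frac{92861}{\left(-71 + 68\right) \left(-176\right)} = - \frac{92861}{\left(-3\right) \left(-176\right)} = - \frac{92861}{528}$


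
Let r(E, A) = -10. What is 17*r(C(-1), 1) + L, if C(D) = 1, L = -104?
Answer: -274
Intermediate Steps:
17*r(C(-1), 1) + L = 17*(-10) - 104 = -170 - 104 = -274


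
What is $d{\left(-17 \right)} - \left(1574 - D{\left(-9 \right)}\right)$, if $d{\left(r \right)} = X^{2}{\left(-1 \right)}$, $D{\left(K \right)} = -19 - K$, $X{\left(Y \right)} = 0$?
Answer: $-1584$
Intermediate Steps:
$d{\left(r \right)} = 0$ ($d{\left(r \right)} = 0^{2} = 0$)
$d{\left(-17 \right)} - \left(1574 - D{\left(-9 \right)}\right) = 0 - \left(1574 - \left(-19 - -9\right)\right) = 0 - \left(1574 - \left(-19 + 9\right)\right) = 0 - \left(1574 - -10\right) = 0 - \left(1574 + 10\right) = 0 - 1584 = -1584$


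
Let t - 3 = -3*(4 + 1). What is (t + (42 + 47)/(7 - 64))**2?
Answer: 597529/3249 ≈ 183.91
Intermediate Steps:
t = -12 (t = 3 - 3*(4 + 1) = 3 - 3*5 = 3 - 15 = -12)
(t + (42 + 47)/(7 - 64))**2 = (-12 + (42 + 47)/(7 - 64))**2 = (-12 + 89/(-57))**2 = (-12 + 89*(-1/57))**2 = (-12 - 89/57)**2 = (-773/57)**2 = 597529/3249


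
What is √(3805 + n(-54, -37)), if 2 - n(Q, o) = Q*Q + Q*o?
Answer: 3*I*√123 ≈ 33.272*I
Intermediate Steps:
n(Q, o) = 2 - Q² - Q*o (n(Q, o) = 2 - (Q*Q + Q*o) = 2 - (Q² + Q*o) = 2 + (-Q² - Q*o) = 2 - Q² - Q*o)
√(3805 + n(-54, -37)) = √(3805 + (2 - 1*(-54)² - 1*(-54)*(-37))) = √(3805 + (2 - 1*2916 - 1998)) = √(3805 + (2 - 2916 - 1998)) = √(3805 - 4912) = √(-1107) = 3*I*√123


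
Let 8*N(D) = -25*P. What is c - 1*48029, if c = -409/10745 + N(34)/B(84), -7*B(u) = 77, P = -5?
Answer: -45415680357/945560 ≈ -48030.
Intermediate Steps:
N(D) = 125/8 (N(D) = (-25*(-5))/8 = (⅛)*125 = 125/8)
B(u) = -11 (B(u) = -⅐*77 = -11)
c = -1379117/945560 (c = -409/10745 + (125/8)/(-11) = -409*1/10745 + (125/8)*(-1/11) = -409/10745 - 125/88 = -1379117/945560 ≈ -1.4585)
c - 1*48029 = -1379117/945560 - 1*48029 = -1379117/945560 - 48029 = -45415680357/945560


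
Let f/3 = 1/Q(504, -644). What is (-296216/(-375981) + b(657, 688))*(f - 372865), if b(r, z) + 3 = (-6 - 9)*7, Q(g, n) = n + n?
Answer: 4839688437774259/121065882 ≈ 3.9976e+7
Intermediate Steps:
Q(g, n) = 2*n
b(r, z) = -108 (b(r, z) = -3 + (-6 - 9)*7 = -3 - 15*7 = -3 - 105 = -108)
f = -3/1288 (f = 3/((2*(-644))) = 3/(-1288) = 3*(-1/1288) = -3/1288 ≈ -0.0023292)
(-296216/(-375981) + b(657, 688))*(f - 372865) = (-296216/(-375981) - 108)*(-3/1288 - 372865) = (-296216*(-1/375981) - 108)*(-480250123/1288) = (296216/375981 - 108)*(-480250123/1288) = -40309732/375981*(-480250123/1288) = 4839688437774259/121065882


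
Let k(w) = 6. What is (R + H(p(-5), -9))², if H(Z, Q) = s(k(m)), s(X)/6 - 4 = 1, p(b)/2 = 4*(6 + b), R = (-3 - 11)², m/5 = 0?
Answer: 51076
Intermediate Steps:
m = 0 (m = 5*0 = 0)
R = 196 (R = (-14)² = 196)
p(b) = 48 + 8*b (p(b) = 2*(4*(6 + b)) = 2*(24 + 4*b) = 48 + 8*b)
s(X) = 30 (s(X) = 24 + 6*1 = 24 + 6 = 30)
H(Z, Q) = 30
(R + H(p(-5), -9))² = (196 + 30)² = 226² = 51076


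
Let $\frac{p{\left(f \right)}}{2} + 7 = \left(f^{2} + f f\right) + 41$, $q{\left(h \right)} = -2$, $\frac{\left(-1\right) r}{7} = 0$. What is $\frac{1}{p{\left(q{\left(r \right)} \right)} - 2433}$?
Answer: $- \frac{1}{2349} \approx -0.00042571$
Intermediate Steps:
$r = 0$ ($r = \left(-7\right) 0 = 0$)
$p{\left(f \right)} = 68 + 4 f^{2}$ ($p{\left(f \right)} = -14 + 2 \left(\left(f^{2} + f f\right) + 41\right) = -14 + 2 \left(\left(f^{2} + f^{2}\right) + 41\right) = -14 + 2 \left(2 f^{2} + 41\right) = -14 + 2 \left(41 + 2 f^{2}\right) = -14 + \left(82 + 4 f^{2}\right) = 68 + 4 f^{2}$)
$\frac{1}{p{\left(q{\left(r \right)} \right)} - 2433} = \frac{1}{\left(68 + 4 \left(-2\right)^{2}\right) - 2433} = \frac{1}{\left(68 + 4 \cdot 4\right) - 2433} = \frac{1}{\left(68 + 16\right) - 2433} = \frac{1}{84 - 2433} = \frac{1}{-2349} = - \frac{1}{2349}$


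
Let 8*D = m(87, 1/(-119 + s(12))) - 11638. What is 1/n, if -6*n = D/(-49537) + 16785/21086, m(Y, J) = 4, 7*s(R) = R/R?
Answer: -4178148728/574761907 ≈ -7.2694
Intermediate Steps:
s(R) = 1/7 (s(R) = (R/R)/7 = (1/7)*1 = 1/7)
D = -5817/4 (D = (4 - 11638)/8 = (1/8)*(-11634) = -5817/4 ≈ -1454.3)
n = -574761907/4178148728 (n = -(-5817/4/(-49537) + 16785/21086)/6 = -(-5817/4*(-1/49537) + 16785*(1/21086))/6 = -(5817/198148 + 16785/21086)/6 = -1/6*1724285721/2089074364 = -574761907/4178148728 ≈ -0.13756)
1/n = 1/(-574761907/4178148728) = -4178148728/574761907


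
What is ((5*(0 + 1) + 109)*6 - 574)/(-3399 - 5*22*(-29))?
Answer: -10/19 ≈ -0.52632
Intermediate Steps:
((5*(0 + 1) + 109)*6 - 574)/(-3399 - 5*22*(-29)) = ((5*1 + 109)*6 - 574)/(-3399 - 110*(-29)) = ((5 + 109)*6 - 574)/(-3399 + 3190) = (114*6 - 574)/(-209) = (684 - 574)*(-1/209) = 110*(-1/209) = -10/19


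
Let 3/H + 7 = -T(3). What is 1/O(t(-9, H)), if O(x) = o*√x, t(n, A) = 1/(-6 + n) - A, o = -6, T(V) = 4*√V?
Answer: -√(2910 + 1680*√3)/(12*√(109 + 62*√3)) ≈ -0.43217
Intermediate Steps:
H = 3/(-7 - 4*√3) ≈ -0.21539
O(x) = -6*√x
1/O(t(-9, H)) = 1/(-6*√(-1/(-6 - 9))*√(-1 - 6*(-21 + 12*√3) + (-21 + 12*√3)*(-9))) = 1/(-6*√(-1/(-15))*√(314 - 180*√3)) = 1/(-6*√15*√(314 - 180*√3)/15) = 1/(-6*√(314/15 - 12*√3)) = -1/(6*√(314/15 - 12*√3))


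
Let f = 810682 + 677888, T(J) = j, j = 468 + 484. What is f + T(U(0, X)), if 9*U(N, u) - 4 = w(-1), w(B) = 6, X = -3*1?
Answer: 1489522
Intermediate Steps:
X = -3
U(N, u) = 10/9 (U(N, u) = 4/9 + (1/9)*6 = 4/9 + 2/3 = 10/9)
j = 952
T(J) = 952
f = 1488570
f + T(U(0, X)) = 1488570 + 952 = 1489522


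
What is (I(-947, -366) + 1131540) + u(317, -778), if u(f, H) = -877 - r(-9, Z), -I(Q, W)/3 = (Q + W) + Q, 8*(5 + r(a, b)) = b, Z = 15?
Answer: 9099569/8 ≈ 1.1374e+6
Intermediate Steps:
r(a, b) = -5 + b/8
I(Q, W) = -6*Q - 3*W (I(Q, W) = -3*((Q + W) + Q) = -3*(W + 2*Q) = -6*Q - 3*W)
u(f, H) = -6991/8 (u(f, H) = -877 - (-5 + (⅛)*15) = -877 - (-5 + 15/8) = -877 - 1*(-25/8) = -877 + 25/8 = -6991/8)
(I(-947, -366) + 1131540) + u(317, -778) = ((-6*(-947) - 3*(-366)) + 1131540) - 6991/8 = ((5682 + 1098) + 1131540) - 6991/8 = (6780 + 1131540) - 6991/8 = 1138320 - 6991/8 = 9099569/8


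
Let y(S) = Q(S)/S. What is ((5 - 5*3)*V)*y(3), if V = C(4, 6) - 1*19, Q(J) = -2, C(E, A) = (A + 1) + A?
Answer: -40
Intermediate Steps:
C(E, A) = 1 + 2*A (C(E, A) = (1 + A) + A = 1 + 2*A)
y(S) = -2/S
V = -6 (V = (1 + 2*6) - 1*19 = (1 + 12) - 19 = 13 - 19 = -6)
((5 - 5*3)*V)*y(3) = ((5 - 5*3)*(-6))*(-2/3) = ((5 - 15)*(-6))*(-2*1/3) = -10*(-6)*(-2/3) = 60*(-2/3) = -40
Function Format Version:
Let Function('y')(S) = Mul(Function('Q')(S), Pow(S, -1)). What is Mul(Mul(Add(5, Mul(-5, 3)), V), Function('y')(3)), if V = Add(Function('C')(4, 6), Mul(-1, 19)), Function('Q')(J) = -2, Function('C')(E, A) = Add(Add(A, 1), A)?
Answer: -40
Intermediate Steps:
Function('C')(E, A) = Add(1, Mul(2, A)) (Function('C')(E, A) = Add(Add(1, A), A) = Add(1, Mul(2, A)))
Function('y')(S) = Mul(-2, Pow(S, -1))
V = -6 (V = Add(Add(1, Mul(2, 6)), Mul(-1, 19)) = Add(Add(1, 12), -19) = Add(13, -19) = -6)
Mul(Mul(Add(5, Mul(-5, 3)), V), Function('y')(3)) = Mul(Mul(Add(5, Mul(-5, 3)), -6), Mul(-2, Pow(3, -1))) = Mul(Mul(Add(5, -15), -6), Mul(-2, Rational(1, 3))) = Mul(Mul(-10, -6), Rational(-2, 3)) = Mul(60, Rational(-2, 3)) = -40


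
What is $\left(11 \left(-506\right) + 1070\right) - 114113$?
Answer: $-118609$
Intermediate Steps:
$\left(11 \left(-506\right) + 1070\right) - 114113 = \left(-5566 + 1070\right) - 114113 = -4496 - 114113 = -118609$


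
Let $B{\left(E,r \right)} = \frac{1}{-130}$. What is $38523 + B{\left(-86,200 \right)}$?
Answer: $\frac{5007989}{130} \approx 38523.0$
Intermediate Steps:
$B{\left(E,r \right)} = - \frac{1}{130}$
$38523 + B{\left(-86,200 \right)} = 38523 - \frac{1}{130} = \frac{5007989}{130}$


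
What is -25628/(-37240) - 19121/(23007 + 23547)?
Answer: 30063742/108354435 ≈ 0.27746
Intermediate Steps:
-25628/(-37240) - 19121/(23007 + 23547) = -25628*(-1/37240) - 19121/46554 = 6407/9310 - 19121*1/46554 = 6407/9310 - 19121/46554 = 30063742/108354435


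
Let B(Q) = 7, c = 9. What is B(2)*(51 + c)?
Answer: 420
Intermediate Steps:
B(2)*(51 + c) = 7*(51 + 9) = 7*60 = 420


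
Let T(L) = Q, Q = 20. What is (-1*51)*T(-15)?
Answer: -1020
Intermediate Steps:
T(L) = 20
(-1*51)*T(-15) = -1*51*20 = -51*20 = -1020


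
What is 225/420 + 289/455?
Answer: 2131/1820 ≈ 1.1709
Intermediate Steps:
225/420 + 289/455 = 225*(1/420) + 289*(1/455) = 15/28 + 289/455 = 2131/1820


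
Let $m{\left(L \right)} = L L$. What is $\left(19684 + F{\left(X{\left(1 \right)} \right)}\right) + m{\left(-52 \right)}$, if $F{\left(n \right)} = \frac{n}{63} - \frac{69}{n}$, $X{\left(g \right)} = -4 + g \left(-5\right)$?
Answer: $\frac{470306}{21} \approx 22396.0$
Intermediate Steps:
$m{\left(L \right)} = L^{2}$
$X{\left(g \right)} = -4 - 5 g$
$F{\left(n \right)} = - \frac{69}{n} + \frac{n}{63}$ ($F{\left(n \right)} = n \frac{1}{63} - \frac{69}{n} = \frac{n}{63} - \frac{69}{n} = - \frac{69}{n} + \frac{n}{63}$)
$\left(19684 + F{\left(X{\left(1 \right)} \right)}\right) + m{\left(-52 \right)} = \left(19684 + \left(- \frac{69}{-4 - 5} + \frac{-4 - 5}{63}\right)\right) + \left(-52\right)^{2} = \left(19684 + \left(- \frac{69}{-4 - 5} + \frac{-4 - 5}{63}\right)\right) + 2704 = \left(19684 + \left(- \frac{69}{-9} + \frac{1}{63} \left(-9\right)\right)\right) + 2704 = \left(19684 - - \frac{158}{21}\right) + 2704 = \left(19684 + \left(\frac{23}{3} - \frac{1}{7}\right)\right) + 2704 = \left(19684 + \frac{158}{21}\right) + 2704 = \frac{413522}{21} + 2704 = \frac{470306}{21}$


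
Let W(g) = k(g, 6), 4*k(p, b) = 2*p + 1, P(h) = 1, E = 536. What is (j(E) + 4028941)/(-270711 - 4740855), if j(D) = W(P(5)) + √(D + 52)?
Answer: -16115767/20046264 - √3/357969 ≈ -0.80393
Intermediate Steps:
k(p, b) = ¼ + p/2 (k(p, b) = (2*p + 1)/4 = (1 + 2*p)/4 = ¼ + p/2)
W(g) = ¼ + g/2
j(D) = ¾ + √(52 + D) (j(D) = (¼ + (½)*1) + √(D + 52) = (¼ + ½) + √(52 + D) = ¾ + √(52 + D))
(j(E) + 4028941)/(-270711 - 4740855) = ((¾ + √(52 + 536)) + 4028941)/(-270711 - 4740855) = ((¾ + √588) + 4028941)/(-5011566) = ((¾ + 14*√3) + 4028941)*(-1/5011566) = (16115767/4 + 14*√3)*(-1/5011566) = -16115767/20046264 - √3/357969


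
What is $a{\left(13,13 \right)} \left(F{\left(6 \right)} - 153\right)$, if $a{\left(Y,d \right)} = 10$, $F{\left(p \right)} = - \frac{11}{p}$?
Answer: $- \frac{4645}{3} \approx -1548.3$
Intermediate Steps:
$a{\left(13,13 \right)} \left(F{\left(6 \right)} - 153\right) = 10 \left(- \frac{11}{6} - 153\right) = 10 \left(- \frac{929}{6}\right) = - \frac{4645}{3}$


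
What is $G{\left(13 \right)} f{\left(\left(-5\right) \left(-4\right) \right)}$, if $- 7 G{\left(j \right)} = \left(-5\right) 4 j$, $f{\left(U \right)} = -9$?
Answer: $- \frac{2340}{7} \approx -334.29$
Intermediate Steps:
$G{\left(j \right)} = \frac{20 j}{7}$ ($G{\left(j \right)} = - \frac{\left(-5\right) 4 j}{7} = - \frac{\left(-20\right) j}{7} = \frac{20 j}{7}$)
$G{\left(13 \right)} f{\left(\left(-5\right) \left(-4\right) \right)} = \frac{20}{7} \cdot 13 \left(-9\right) = \frac{260}{7} \left(-9\right) = - \frac{2340}{7}$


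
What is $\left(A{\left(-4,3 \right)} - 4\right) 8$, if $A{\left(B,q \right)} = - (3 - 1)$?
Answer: $-48$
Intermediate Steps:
$A{\left(B,q \right)} = -2$ ($A{\left(B,q \right)} = \left(-1\right) 2 = -2$)
$\left(A{\left(-4,3 \right)} - 4\right) 8 = \left(-2 - 4\right) 8 = \left(-6\right) 8 = -48$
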